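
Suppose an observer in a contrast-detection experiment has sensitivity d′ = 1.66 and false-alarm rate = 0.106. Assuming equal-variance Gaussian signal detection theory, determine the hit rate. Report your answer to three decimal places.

hit rate = 0.660

z(false-alarm rate) = z(0.106) = -1.2481
z(H) = z(FA) + d' = -1.2481 + 1.66 = 0.4119
hit rate = Φ(0.4119) = 0.6598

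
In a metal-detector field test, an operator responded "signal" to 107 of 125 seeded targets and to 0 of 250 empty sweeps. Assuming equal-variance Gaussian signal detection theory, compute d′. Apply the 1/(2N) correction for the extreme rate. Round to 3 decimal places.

The false-alarm rate is 0/250 = 0, so apply the 1/(2N) correction: FA → 1/(2·250) = 0.00200.
z(H) = z(0.85600) = 1.0625
z(FA) = z(0.00200) = -2.8782
d' = 1.0625 − (-2.8782) = 3.9407

d′ = 3.941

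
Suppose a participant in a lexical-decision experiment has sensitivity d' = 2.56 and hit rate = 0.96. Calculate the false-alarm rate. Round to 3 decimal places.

false-alarm rate = 0.209

z(hit rate) = z(0.96) = 1.7507
z(FA) = z(H) − d' = 1.7507 − 2.56 = -0.8093
false-alarm rate = Φ(-0.8093) = 0.2092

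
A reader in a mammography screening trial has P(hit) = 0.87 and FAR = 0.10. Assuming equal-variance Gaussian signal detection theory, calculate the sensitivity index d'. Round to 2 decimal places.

z(0.87) = 1.1264, z(0.10) = -1.2816
d' = z(H) − z(FA) = 1.1264 − (-1.2816) = 2.4080

d' = 2.41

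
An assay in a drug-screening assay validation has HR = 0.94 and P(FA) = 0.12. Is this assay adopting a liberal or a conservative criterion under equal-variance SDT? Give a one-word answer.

liberal

z(H) = 1.555, z(FA) = -1.175
c = −½·(z(H) + z(FA)) = -0.190
c < 0 → liberal criterion (biased toward responding “yes”).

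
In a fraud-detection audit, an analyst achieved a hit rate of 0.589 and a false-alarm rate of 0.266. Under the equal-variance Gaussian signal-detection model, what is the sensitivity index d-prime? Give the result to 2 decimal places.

d-prime = 0.85

Φ⁻¹(H) = 0.225
Φ⁻¹(FA) = -0.625
d' = z(H) − z(FA) = 0.225 − (-0.625) = 0.850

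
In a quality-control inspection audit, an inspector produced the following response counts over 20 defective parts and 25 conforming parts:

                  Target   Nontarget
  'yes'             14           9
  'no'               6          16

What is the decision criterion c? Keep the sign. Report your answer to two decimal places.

H = 14/20 = 0.7000
FA = 9/25 = 0.3600
z(H) = z(0.7000) = 0.5244
z(FA) = z(0.3600) = -0.3585
c = −½·[z(H) + z(FA)] = −0.5 × (0.5244 + (-0.3585)) = -0.08295

c = -0.08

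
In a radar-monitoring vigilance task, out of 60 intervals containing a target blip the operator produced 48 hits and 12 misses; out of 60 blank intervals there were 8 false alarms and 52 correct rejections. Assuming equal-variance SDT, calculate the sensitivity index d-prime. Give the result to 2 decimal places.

d-prime = 1.95

H = 48/60 = 0.8000
FA = 8/60 = 0.1333
z(0.8000) = 0.8416, z(0.1333) = -1.1109
d' = z(H) − z(FA) = 0.8416 − (-1.1109) = 1.9525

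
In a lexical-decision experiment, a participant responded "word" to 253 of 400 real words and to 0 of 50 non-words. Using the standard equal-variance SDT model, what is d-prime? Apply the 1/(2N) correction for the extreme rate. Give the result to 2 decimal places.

The false-alarm rate is 0/50 = 0, so apply the 1/(2N) correction: FA → 1/(2·50) = 0.01000.
z(H) = z(0.63250) = 0.338
z(FA) = z(0.01000) = -2.326
d' = 0.338 − (-2.326) = 2.664

d-prime = 2.66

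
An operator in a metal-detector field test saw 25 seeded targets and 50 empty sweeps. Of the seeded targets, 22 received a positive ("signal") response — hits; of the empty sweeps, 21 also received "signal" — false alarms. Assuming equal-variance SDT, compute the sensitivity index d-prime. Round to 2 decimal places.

d-prime = 1.38

H = 22/25 = 0.8800
FA = 21/50 = 0.4200
Φ⁻¹(H) = Φ⁻¹(0.8800) = 1.1750
Φ⁻¹(FA) = Φ⁻¹(0.4200) = -0.2019
d' = z(H) − z(FA) = 1.1750 − (-0.2019) = 1.3769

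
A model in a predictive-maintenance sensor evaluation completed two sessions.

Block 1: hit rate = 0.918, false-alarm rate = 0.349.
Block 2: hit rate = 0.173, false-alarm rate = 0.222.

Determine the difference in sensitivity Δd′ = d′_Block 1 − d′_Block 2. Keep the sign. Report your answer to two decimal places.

Δd′ = 1.96

Block 1: z(0.918) = 1.392, z(0.349) = -0.388, d' = 1.780
Block 2: z(0.173) = -0.942, z(0.222) = -0.765, d' = -0.177
Δd' = d'_Block 1 − d'_Block 2 = 1.780 − (-0.177) = 1.957
Block 1 has the higher sensitivity.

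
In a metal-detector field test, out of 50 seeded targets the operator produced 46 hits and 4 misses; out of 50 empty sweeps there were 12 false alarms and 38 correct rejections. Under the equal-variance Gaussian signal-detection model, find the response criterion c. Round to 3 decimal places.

H = 46/50 = 0.9200
FA = 12/50 = 0.2400
z(0.9200) = 1.4051, z(0.2400) = -0.7063
c = −½·[z(H) + z(FA)] = −0.5 × (1.4051 + (-0.7063)) = -0.3494
c < 0: the operator has a liberal response bias.

c = -0.349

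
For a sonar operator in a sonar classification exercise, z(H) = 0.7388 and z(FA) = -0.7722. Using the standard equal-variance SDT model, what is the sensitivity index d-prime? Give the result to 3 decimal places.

d-prime = 1.511

d' = z(H) − z(FA) = 0.7388 − (-0.7722) = 1.5110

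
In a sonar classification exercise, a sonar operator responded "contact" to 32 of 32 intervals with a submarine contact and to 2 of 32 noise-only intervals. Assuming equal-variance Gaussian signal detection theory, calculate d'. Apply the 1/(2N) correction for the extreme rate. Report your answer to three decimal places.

The hit rate is 32/32 = 1, so apply the 1/(2N) correction: H → 1 − 1/(2·32) = 0.98438.
z(H) = z(0.98438) = 2.1540
z(FA) = z(0.06250) = -1.5341
d' = 2.1540 − (-1.5341) = 3.6881

d' = 3.688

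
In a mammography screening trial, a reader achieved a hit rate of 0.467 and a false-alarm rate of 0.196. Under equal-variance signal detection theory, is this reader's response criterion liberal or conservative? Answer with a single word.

conservative

z(H) = -0.083, z(FA) = -0.856
c = −½·(z(H) + z(FA)) = 0.4695
c > 0 → conservative criterion (biased toward responding “no”).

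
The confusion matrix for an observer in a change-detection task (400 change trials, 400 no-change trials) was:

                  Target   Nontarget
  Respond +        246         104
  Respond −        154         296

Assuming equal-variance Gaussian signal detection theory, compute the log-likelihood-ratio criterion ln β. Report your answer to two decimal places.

ln β = 0.16

H = 246/400 = 0.6150
FA = 104/400 = 0.2600
z(H) = 0.292
z(FA) = -0.643
ln β = −½·[z(H)² − z(FA)²] = −0.5 × (0.085 − 0.413) = 0.164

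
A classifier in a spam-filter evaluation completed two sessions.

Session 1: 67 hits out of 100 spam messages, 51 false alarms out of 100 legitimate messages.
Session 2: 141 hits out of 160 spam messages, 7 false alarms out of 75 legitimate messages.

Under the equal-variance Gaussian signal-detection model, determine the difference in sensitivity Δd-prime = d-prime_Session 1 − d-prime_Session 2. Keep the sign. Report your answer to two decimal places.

Session 1: z(0.6700) = 0.440, z(0.5100) = 0.025, d' = 0.415
Session 2: z(0.8812) = 1.181, z(0.0933) = -1.321, d' = 2.502
Δd' = d'_Session 1 − d'_Session 2 = 0.415 − 2.502 = -2.087
Session 2 has the higher sensitivity.

Δd-prime = -2.09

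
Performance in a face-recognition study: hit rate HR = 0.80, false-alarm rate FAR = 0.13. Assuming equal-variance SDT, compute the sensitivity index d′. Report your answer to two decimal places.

z(H) = 0.8416
z(FA) = -1.1264
d' = z(H) − z(FA) = 0.8416 − (-1.1264) = 1.9680

d′ = 1.97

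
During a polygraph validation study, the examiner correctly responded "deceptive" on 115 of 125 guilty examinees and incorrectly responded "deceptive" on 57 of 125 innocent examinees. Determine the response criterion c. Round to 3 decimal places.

H = 115/125 = 0.9200
FA = 57/125 = 0.4560
z(0.9200) = 1.4051, z(0.4560) = -0.1105
c = −½·[z(H) + z(FA)] = −0.5 × (1.4051 + (-0.1105)) = -0.6473
c < 0: the examiner has a liberal response bias.

c = -0.647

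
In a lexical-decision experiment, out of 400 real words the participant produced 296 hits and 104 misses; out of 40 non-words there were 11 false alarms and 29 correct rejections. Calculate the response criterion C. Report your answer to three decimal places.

C = -0.023

H = 296/400 = 0.7400
FA = 11/40 = 0.2750
z(H) = z(0.7400) = 0.6433
z(FA) = z(0.2750) = -0.5978
c = −½·[z(H) + z(FA)] = −0.5 × (0.6433 + (-0.5978)) = -0.02275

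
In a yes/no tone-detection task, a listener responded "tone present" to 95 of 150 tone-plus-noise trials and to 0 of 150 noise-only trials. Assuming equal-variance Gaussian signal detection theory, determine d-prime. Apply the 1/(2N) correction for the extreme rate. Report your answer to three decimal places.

The false-alarm rate is 0/150 = 0, so apply the 1/(2N) correction: FA → 1/(2·150) = 0.00333.
z(H) = z(0.63333) = 0.3407
z(FA) = z(0.00333) = -2.7134
d' = 0.3407 − (-2.7134) = 3.0541

d-prime = 3.054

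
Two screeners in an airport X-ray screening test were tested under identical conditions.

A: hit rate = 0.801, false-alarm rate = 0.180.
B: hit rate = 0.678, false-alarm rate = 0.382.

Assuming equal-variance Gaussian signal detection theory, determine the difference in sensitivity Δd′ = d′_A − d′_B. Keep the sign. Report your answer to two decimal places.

A: z(0.801) = 0.845, z(0.180) = -0.915, d' = 1.760
B: z(0.678) = 0.462, z(0.382) = -0.300, d' = 0.762
Δd' = d'_A − d'_B = 1.760 − 0.762 = 0.998
A has the higher sensitivity.

Δd′ = 1.00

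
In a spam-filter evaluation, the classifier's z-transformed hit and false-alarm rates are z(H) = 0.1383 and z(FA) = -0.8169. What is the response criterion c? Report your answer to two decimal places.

c = 0.34

c = −½·[z(H) + z(FA)] = −½·(0.1383 + (-0.8169)) = 0.3393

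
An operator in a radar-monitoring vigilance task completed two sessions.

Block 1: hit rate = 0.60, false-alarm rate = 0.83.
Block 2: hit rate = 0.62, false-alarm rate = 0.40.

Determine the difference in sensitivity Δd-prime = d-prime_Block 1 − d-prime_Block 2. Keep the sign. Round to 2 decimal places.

Δd-prime = -1.26

Block 1: z(0.60) = 0.253, z(0.83) = 0.954, d' = -0.701
Block 2: z(0.62) = 0.305, z(0.40) = -0.253, d' = 0.558
Δd' = d'_Block 1 − d'_Block 2 = -0.701 − 0.558 = -1.259
Block 2 has the higher sensitivity.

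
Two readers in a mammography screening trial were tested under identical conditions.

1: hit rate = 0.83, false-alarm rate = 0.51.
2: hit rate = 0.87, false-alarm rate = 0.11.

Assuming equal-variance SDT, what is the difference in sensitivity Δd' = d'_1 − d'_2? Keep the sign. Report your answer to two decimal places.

Δd' = -1.42

1: z(0.83) = 0.954, z(0.51) = 0.025, d' = 0.929
2: z(0.87) = 1.126, z(0.11) = -1.227, d' = 2.353
Δd' = d'_1 − d'_2 = 0.929 − 2.353 = -1.424
2 has the higher sensitivity.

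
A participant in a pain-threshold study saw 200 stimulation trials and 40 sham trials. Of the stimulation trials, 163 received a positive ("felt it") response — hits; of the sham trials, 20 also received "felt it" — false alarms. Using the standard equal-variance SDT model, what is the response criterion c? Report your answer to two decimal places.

H = 163/200 = 0.8150
FA = 20/40 = 0.5000
z(H) = z(0.8150) = 0.896
z(FA) = z(0.5000) = 0.000
c = −½·[z(H) + z(FA)] = −0.5 × (0.896 + 0.000) = -0.448

c = -0.45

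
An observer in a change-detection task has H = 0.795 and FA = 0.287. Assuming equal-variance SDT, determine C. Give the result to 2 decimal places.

C = -0.13

z(H) = 0.8239
z(FA) = -0.5622
c = −½·[z(H) + z(FA)] = −0.5 × (0.8239 + (-0.5622)) = -0.13085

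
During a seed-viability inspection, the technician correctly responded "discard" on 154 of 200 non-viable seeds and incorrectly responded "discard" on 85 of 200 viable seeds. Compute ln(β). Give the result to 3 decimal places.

ln β = -0.255

H = 154/200 = 0.7700
FA = 85/200 = 0.4250
z(0.7700) = 0.7388, z(0.4250) = -0.1891
ln β = −½·[z(H)² − z(FA)²] = −0.5 × (0.5458 − 0.0358) = -0.2550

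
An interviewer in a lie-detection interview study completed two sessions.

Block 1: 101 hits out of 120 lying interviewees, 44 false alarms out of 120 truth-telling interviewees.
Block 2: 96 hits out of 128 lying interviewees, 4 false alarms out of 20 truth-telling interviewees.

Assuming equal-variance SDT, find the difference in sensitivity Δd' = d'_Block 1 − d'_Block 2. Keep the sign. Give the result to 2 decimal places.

Block 1: z(0.8417) = 1.001, z(0.3667) = -0.341, d' = 1.342
Block 2: z(0.7500) = 0.674, z(0.2000) = -0.842, d' = 1.516
Δd' = d'_Block 1 − d'_Block 2 = 1.342 − 1.516 = -0.174
Block 2 has the higher sensitivity.

Δd' = -0.17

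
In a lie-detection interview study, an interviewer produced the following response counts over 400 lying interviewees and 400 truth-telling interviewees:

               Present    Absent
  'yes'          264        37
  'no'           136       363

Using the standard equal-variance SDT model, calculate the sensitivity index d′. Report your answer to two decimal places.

H = 264/400 = 0.6600
FA = 37/400 = 0.0925
z(H) = 0.4125
z(FA) = -1.3255
d' = z(H) − z(FA) = 0.4125 − (-1.3255) = 1.7380

d′ = 1.74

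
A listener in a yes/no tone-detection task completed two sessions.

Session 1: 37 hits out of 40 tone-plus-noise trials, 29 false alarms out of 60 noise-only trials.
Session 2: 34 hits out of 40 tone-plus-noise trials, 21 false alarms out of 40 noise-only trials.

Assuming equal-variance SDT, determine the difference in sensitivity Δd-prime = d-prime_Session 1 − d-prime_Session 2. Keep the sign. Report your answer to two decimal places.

Session 1: z(0.9250) = 1.440, z(0.4833) = -0.042, d' = 1.482
Session 2: z(0.8500) = 1.036, z(0.5250) = 0.063, d' = 0.973
Δd' = d'_Session 1 − d'_Session 2 = 1.482 − 0.973 = 0.509
Session 1 has the higher sensitivity.

Δd-prime = 0.51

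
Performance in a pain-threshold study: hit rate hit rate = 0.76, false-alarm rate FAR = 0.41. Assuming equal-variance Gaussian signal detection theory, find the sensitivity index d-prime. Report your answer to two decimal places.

z(0.76) = 0.7063, z(0.41) = -0.2275
d' = z(H) − z(FA) = 0.7063 − (-0.2275) = 0.9338

d-prime = 0.93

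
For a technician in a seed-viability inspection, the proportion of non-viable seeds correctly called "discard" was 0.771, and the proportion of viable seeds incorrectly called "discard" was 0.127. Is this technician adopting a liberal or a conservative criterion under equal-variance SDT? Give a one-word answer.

conservative

z(H) = 0.742, z(FA) = -1.141
c = −½·(z(H) + z(FA)) = 0.1995
c > 0 → conservative criterion (biased toward responding “no”).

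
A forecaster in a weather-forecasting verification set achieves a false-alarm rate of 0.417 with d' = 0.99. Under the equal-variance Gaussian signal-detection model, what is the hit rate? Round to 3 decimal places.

z(false-alarm rate) = z(0.417) = -0.2096
z(H) = z(FA) + d' = -0.2096 + 0.99 = 0.7804
hit rate = Φ(0.7804) = 0.7824

hit rate = 0.782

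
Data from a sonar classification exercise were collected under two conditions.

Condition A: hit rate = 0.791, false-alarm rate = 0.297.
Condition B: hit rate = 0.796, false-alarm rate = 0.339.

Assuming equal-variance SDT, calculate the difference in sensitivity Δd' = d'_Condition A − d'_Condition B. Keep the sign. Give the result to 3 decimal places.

Δd' = 0.100

Condition A: z(0.791) = 0.8099, z(0.297) = -0.5330, d' = 1.3429
Condition B: z(0.796) = 0.8274, z(0.339) = -0.4152, d' = 1.2426
Δd' = d'_Condition A − d'_Condition B = 1.3429 − 1.2426 = 0.1003
Condition A has the higher sensitivity.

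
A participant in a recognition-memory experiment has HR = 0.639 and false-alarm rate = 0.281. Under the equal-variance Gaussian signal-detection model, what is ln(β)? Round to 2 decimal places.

Φ⁻¹(H) = 0.356
Φ⁻¹(FA) = -0.580
ln β = −½·[z(H)² − z(FA)²] = −0.5 × (0.127 − 0.336) = 0.1045

ln β = 0.10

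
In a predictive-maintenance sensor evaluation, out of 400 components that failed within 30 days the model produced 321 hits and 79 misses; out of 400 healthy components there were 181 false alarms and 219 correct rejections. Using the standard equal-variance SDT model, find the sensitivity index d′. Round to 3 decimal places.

d′ = 0.970

H = 321/400 = 0.8025
FA = 181/400 = 0.4525
z(H) = 0.8506
z(FA) = -0.1193
d' = z(H) − z(FA) = 0.8506 − (-0.1193) = 0.9699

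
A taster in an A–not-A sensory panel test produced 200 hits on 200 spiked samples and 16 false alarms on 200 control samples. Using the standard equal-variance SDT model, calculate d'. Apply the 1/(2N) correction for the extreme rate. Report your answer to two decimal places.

d' = 4.21

The hit rate is 200/200 = 1, so apply the 1/(2N) correction: H → 1 − 1/(2·200) = 0.99750.
z(H) = z(0.99750) = 2.807
z(FA) = z(0.08000) = -1.405
d' = 2.807 − (-1.405) = 4.212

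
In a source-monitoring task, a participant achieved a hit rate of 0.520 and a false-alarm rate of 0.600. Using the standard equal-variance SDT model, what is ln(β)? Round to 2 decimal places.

z(H) = z(0.520) = 0.050
z(FA) = z(0.600) = 0.253
ln β = −½·[z(H)² − z(FA)²] = −0.5 × (0.003 − 0.064) = 0.0305

ln β = 0.03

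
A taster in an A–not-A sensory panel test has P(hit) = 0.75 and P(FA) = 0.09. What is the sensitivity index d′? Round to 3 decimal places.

d′ = 2.015

z(H) = 0.6745
z(FA) = -1.3408
d' = z(H) − z(FA) = 0.6745 − (-1.3408) = 2.0153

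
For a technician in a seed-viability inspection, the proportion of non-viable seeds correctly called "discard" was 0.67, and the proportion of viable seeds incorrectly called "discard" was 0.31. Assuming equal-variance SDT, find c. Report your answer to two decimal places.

z(H) = z(0.67) = 0.440
z(FA) = z(0.31) = -0.496
c = −½·[z(H) + z(FA)] = −0.5 × (0.440 + (-0.496)) = 0.028

c = 0.03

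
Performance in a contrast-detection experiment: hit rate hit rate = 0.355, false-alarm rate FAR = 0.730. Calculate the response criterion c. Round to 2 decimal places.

c = -0.12

Φ⁻¹(0.355) = -0.3719, Φ⁻¹(0.730) = 0.6128
c = −½·[z(H) + z(FA)] = −0.5 × (-0.3719 + 0.6128) = -0.12045
c < 0: the observer has a liberal response bias.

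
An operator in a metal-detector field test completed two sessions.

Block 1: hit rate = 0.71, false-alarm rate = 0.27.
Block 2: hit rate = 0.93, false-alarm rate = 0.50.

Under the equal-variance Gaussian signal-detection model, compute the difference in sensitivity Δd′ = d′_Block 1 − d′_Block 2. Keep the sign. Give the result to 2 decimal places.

Δd′ = -0.31

Block 1: z(0.71) = 0.553, z(0.27) = -0.613, d' = 1.166
Block 2: z(0.93) = 1.476, z(0.50) = 0.000, d' = 1.476
Δd' = d'_Block 1 − d'_Block 2 = 1.166 − 1.476 = -0.310
Block 2 has the higher sensitivity.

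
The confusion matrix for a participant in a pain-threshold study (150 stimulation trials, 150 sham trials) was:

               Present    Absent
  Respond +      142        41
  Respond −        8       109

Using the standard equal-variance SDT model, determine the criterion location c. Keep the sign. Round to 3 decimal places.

c = -0.505

H = 142/150 = 0.9467
FA = 41/150 = 0.2733
z(H) = z(0.9467) = 1.6137
z(FA) = z(0.2733) = -0.6029
c = −½·[z(H) + z(FA)] = −0.5 × (1.6137 + (-0.6029)) = -0.5054
c < 0: the participant has a liberal response bias.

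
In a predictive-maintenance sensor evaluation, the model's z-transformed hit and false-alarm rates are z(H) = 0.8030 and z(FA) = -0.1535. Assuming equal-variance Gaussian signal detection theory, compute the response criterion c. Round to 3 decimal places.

c = −½·[z(H) + z(FA)] = −½·(0.8030 + (-0.1535)) = -0.32475
c < 0: the model has a liberal response bias.

c = -0.325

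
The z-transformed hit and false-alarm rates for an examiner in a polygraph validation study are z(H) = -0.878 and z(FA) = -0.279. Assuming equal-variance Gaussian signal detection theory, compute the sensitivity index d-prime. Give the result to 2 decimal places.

d-prime = -0.60

d' = z(H) − z(FA) = -0.878 − (-0.279) = -0.599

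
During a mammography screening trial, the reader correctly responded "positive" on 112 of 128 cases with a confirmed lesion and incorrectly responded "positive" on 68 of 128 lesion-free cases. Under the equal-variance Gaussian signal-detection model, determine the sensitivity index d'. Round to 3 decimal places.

H = 112/128 = 0.8750
FA = 68/128 = 0.5312
Φ⁻¹(0.8750) = 1.1503, Φ⁻¹(0.5312) = 0.0783
d' = z(H) − z(FA) = 1.1503 − 0.0783 = 1.0720

d' = 1.072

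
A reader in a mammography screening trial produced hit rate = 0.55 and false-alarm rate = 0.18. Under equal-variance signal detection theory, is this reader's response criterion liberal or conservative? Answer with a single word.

z(H) = 0.126, z(FA) = -0.915
c = −½·(z(H) + z(FA)) = 0.3945
c > 0 → conservative criterion (biased toward responding “no”).

conservative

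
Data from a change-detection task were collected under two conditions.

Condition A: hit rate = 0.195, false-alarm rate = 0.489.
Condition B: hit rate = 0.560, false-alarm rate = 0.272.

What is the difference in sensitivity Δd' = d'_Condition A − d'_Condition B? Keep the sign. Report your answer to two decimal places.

Δd' = -1.59

Condition A: z(0.195) = -0.860, z(0.489) = -0.028, d' = -0.832
Condition B: z(0.560) = 0.151, z(0.272) = -0.607, d' = 0.758
Δd' = d'_Condition A − d'_Condition B = -0.832 − 0.758 = -1.590
Condition B has the higher sensitivity.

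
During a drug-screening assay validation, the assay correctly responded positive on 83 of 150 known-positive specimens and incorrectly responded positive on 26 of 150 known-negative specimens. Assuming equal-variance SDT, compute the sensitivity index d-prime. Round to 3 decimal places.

d-prime = 1.075

H = 83/150 = 0.5533
FA = 26/150 = 0.1733
z(0.5533) = 0.1340, z(0.1733) = -0.9412
d' = z(H) − z(FA) = 0.1340 − (-0.9412) = 1.0752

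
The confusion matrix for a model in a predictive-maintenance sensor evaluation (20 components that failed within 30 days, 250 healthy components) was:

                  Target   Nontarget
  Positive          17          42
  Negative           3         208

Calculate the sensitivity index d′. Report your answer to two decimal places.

H = 17/20 = 0.8500
FA = 42/250 = 0.1680
Φ⁻¹(H) = Φ⁻¹(0.8500) = 1.036
Φ⁻¹(FA) = Φ⁻¹(0.1680) = -0.962
d' = z(H) − z(FA) = 1.036 − (-0.962) = 1.998

d′ = 2.00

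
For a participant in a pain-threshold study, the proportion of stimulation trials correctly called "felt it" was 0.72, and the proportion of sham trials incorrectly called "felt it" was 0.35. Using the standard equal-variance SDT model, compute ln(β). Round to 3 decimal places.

ln β = -0.096

Φ⁻¹(H) = 0.5828
Φ⁻¹(FA) = -0.3853
ln β = −½·[z(H)² − z(FA)²] = −0.5 × (0.3397 − 0.1485) = -0.0956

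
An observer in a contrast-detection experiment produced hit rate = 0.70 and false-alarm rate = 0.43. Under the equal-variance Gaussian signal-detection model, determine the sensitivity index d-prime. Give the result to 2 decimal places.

z(H) = z(0.70) = 0.524
z(FA) = z(0.43) = -0.176
d' = z(H) − z(FA) = 0.524 − (-0.176) = 0.700

d-prime = 0.70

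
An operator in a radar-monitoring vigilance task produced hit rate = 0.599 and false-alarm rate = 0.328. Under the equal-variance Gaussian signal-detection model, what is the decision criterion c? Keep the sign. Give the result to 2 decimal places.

z(H) = 0.251
z(FA) = -0.445
c = −½·[z(H) + z(FA)] = −0.5 × (0.251 + (-0.445)) = 0.097

c = 0.10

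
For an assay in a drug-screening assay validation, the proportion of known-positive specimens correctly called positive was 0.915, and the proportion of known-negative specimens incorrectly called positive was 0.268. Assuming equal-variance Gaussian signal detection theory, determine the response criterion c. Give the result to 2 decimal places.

z(0.915) = 1.3722, z(0.268) = -0.6189
c = −½·[z(H) + z(FA)] = −0.5 × (1.3722 + (-0.6189)) = -0.37665
c < 0: the assay has a liberal response bias.

c = -0.38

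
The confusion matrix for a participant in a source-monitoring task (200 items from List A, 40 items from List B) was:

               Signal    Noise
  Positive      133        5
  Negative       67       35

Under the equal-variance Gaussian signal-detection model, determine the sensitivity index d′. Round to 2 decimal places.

d′ = 1.58

H = 133/200 = 0.6650
FA = 5/40 = 0.1250
Φ⁻¹(H) = Φ⁻¹(0.6650) = 0.426
Φ⁻¹(FA) = Φ⁻¹(0.1250) = -1.150
d' = z(H) − z(FA) = 0.426 − (-1.150) = 1.576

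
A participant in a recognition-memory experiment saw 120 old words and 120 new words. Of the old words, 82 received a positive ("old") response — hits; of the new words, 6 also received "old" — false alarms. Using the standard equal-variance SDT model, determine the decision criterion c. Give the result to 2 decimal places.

c = 0.58

H = 82/120 = 0.6833
FA = 6/120 = 0.0500
z(H) = z(0.6833) = 0.4769
z(FA) = z(0.0500) = -1.6449
c = −½·[z(H) + z(FA)] = −0.5 × (0.4769 + (-1.6449)) = 0.5840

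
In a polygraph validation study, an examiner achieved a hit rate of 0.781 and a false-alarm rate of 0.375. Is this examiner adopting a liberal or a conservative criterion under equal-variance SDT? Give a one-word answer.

z(H) = 0.776, z(FA) = -0.319
c = −½·(z(H) + z(FA)) = -0.2285
c < 0 → liberal criterion (biased toward responding “yes”).

liberal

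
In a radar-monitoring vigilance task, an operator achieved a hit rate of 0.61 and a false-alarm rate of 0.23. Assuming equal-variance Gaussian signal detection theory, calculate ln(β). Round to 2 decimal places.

ln β = 0.23

z(H) = 0.279
z(FA) = -0.739
ln β = −½·[z(H)² − z(FA)²] = −0.5 × (0.078 − 0.546) = 0.234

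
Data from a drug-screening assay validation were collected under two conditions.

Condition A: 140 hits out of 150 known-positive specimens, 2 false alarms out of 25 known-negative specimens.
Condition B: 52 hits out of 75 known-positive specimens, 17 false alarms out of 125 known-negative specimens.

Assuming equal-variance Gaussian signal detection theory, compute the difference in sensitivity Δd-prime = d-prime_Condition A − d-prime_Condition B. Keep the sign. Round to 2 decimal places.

Condition A: z(0.9333) = 1.501, z(0.0800) = -1.405, d' = 2.906
Condition B: z(0.6933) = 0.505, z(0.1360) = -1.098, d' = 1.603
Δd' = d'_Condition A − d'_Condition B = 2.906 − 1.603 = 1.303
Condition A has the higher sensitivity.

Δd-prime = 1.30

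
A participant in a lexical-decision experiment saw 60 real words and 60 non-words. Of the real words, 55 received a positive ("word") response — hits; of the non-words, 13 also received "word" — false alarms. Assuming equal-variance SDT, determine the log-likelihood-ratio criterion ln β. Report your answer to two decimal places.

ln β = -0.65

H = 55/60 = 0.9167
FA = 13/60 = 0.2167
z(0.9167) = 1.383, z(0.2167) = -0.783
ln β = −½·[z(H)² − z(FA)²] = −0.5 × (1.913 − 0.613) = -0.650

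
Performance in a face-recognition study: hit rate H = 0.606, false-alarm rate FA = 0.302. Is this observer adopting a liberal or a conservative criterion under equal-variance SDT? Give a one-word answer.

conservative

z(H) = 0.269, z(FA) = -0.519
c = −½·(z(H) + z(FA)) = 0.125
c > 0 → conservative criterion (biased toward responding “no”).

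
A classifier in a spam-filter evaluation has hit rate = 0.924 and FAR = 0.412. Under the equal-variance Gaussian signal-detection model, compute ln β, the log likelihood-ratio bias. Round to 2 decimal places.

ln β = -1.00

Φ⁻¹(H) = Φ⁻¹(0.924) = 1.433
Φ⁻¹(FA) = Φ⁻¹(0.412) = -0.222
ln β = −½·[z(H)² − z(FA)²] = −0.5 × (2.053 − 0.049) = -1.002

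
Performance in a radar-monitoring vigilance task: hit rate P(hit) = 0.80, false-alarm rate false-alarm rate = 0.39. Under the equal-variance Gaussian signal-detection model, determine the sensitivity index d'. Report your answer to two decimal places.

d' = 1.12

Φ⁻¹(H) = 0.842
Φ⁻¹(FA) = -0.279
d' = z(H) − z(FA) = 0.842 − (-0.279) = 1.121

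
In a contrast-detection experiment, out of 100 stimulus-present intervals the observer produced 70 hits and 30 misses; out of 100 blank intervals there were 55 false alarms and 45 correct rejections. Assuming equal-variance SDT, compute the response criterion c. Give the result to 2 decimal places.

c = -0.33

H = 70/100 = 0.7000
FA = 55/100 = 0.5500
z(0.7000) = 0.5244, z(0.5500) = 0.1257
c = −½·[z(H) + z(FA)] = −0.5 × (0.5244 + 0.1257) = -0.32505
c < 0: the observer has a liberal response bias.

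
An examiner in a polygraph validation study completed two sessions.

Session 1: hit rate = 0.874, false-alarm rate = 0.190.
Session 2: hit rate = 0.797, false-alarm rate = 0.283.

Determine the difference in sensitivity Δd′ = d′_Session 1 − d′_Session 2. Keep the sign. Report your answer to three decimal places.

Session 1: z(0.874) = 1.1455, z(0.190) = -0.8779, d' = 2.0234
Session 2: z(0.797) = 0.8310, z(0.283) = -0.5740, d' = 1.4050
Δd' = d'_Session 1 − d'_Session 2 = 2.0234 − 1.4050 = 0.6184
Session 1 has the higher sensitivity.

Δd′ = 0.618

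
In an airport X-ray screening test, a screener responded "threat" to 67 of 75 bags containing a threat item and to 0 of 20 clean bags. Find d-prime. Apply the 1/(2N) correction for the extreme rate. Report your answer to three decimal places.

d-prime = 3.204

The false-alarm rate is 0/20 = 0, so apply the 1/(2N) correction: FA → 1/(2·20) = 0.02500.
z(H) = z(0.89333) = 1.2444
z(FA) = z(0.02500) = -1.9600
d' = 1.2444 − (-1.9600) = 3.2044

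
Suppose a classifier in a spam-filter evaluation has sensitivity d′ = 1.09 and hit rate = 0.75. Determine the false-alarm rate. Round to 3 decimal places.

z(hit rate) = z(0.75) = 0.6745
z(FA) = z(H) − d' = 0.6745 − 1.09 = -0.4155
false-alarm rate = Φ(-0.4155) = 0.3389

false-alarm rate = 0.339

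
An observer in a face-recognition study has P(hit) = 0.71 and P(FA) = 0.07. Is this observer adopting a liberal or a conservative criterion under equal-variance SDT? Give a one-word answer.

conservative

z(H) = 0.553, z(FA) = -1.476
c = −½·(z(H) + z(FA)) = 0.4615
c > 0 → conservative criterion (biased toward responding “no”).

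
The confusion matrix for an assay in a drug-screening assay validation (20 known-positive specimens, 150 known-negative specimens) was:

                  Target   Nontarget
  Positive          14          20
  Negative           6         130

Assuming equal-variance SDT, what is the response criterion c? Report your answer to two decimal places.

H = 14/20 = 0.7000
FA = 20/150 = 0.1333
z(H) = z(0.7000) = 0.524
z(FA) = z(0.1333) = -1.111
c = −½·[z(H) + z(FA)] = −0.5 × (0.524 + (-1.111)) = 0.2935

c = 0.29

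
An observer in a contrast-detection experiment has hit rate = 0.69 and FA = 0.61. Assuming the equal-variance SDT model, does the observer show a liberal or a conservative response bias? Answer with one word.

liberal

z(H) = 0.496, z(FA) = 0.279
c = −½·(z(H) + z(FA)) = -0.3875
c < 0 → liberal criterion (biased toward responding “yes”).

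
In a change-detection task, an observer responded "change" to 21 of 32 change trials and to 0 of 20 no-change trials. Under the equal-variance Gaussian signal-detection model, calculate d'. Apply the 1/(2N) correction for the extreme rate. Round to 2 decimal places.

d' = 2.36

The false-alarm rate is 0/20 = 0, so apply the 1/(2N) correction: FA → 1/(2·20) = 0.02500.
z(H) = z(0.65625) = 0.402
z(FA) = z(0.02500) = -1.960
d' = 0.402 − (-1.960) = 2.362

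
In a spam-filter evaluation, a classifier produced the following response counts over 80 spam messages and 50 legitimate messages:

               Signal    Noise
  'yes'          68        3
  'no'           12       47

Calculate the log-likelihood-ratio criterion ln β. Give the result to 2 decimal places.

ln β = 0.67

H = 68/80 = 0.8500
FA = 3/50 = 0.0600
Φ⁻¹(H) = Φ⁻¹(0.8500) = 1.036
Φ⁻¹(FA) = Φ⁻¹(0.0600) = -1.555
ln β = −½·[z(H)² − z(FA)²] = −0.5 × (1.073 − 2.418) = 0.6725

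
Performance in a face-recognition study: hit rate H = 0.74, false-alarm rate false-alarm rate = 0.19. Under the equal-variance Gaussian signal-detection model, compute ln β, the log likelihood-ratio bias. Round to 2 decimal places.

Φ⁻¹(H) = Φ⁻¹(0.74) = 0.643
Φ⁻¹(FA) = Φ⁻¹(0.19) = -0.878
ln β = −½·[z(H)² − z(FA)²] = −0.5 × (0.413 − 0.771) = 0.179

ln β = 0.18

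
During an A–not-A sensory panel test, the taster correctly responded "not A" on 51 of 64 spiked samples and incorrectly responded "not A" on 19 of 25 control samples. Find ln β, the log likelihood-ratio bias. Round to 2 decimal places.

ln β = -0.10

H = 51/64 = 0.7969
FA = 19/25 = 0.7600
z(H) = z(0.7969) = 0.831
z(FA) = z(0.7600) = 0.706
ln β = −½·[z(H)² − z(FA)²] = −0.5 × (0.691 − 0.498) = -0.0965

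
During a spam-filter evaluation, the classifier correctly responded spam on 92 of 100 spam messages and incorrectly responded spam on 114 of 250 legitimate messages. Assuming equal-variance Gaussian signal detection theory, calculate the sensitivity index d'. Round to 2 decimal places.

H = 92/100 = 0.9200
FA = 114/250 = 0.4560
z(0.9200) = 1.405, z(0.4560) = -0.111
d' = z(H) − z(FA) = 1.405 − (-0.111) = 1.516

d' = 1.52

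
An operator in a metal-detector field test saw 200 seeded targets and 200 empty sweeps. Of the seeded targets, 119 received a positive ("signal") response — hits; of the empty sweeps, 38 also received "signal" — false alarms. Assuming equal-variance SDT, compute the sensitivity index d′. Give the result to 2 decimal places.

H = 119/200 = 0.5950
FA = 38/200 = 0.1900
Φ⁻¹(H) = 0.2404
Φ⁻¹(FA) = -0.8779
d' = z(H) − z(FA) = 0.2404 − (-0.8779) = 1.1183

d′ = 1.12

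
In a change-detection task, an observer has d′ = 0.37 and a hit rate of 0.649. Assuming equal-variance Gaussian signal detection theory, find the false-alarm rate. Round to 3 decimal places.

false-alarm rate = 0.505

z(hit rate) = z(0.649) = 0.3826
z(FA) = z(H) − d' = 0.3826 − 0.37 = 0.0126
false-alarm rate = Φ(0.0126) = 0.5050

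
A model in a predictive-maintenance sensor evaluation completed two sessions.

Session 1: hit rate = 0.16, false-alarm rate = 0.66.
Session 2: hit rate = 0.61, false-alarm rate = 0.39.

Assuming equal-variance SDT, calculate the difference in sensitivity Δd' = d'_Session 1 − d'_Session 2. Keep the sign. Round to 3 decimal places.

Δd' = -1.966

Session 1: z(0.16) = -0.9945, z(0.66) = 0.4125, d' = -1.4070
Session 2: z(0.61) = 0.2793, z(0.39) = -0.2793, d' = 0.5586
Δd' = d'_Session 1 − d'_Session 2 = -1.4070 − 0.5586 = -1.9656
Session 2 has the higher sensitivity.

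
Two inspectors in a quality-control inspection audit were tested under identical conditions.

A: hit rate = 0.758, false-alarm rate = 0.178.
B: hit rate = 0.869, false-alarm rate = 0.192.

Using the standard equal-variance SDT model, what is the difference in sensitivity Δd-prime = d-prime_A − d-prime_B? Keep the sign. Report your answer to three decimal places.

Δd-prime = -0.369

A: z(0.758) = 0.6999, z(0.178) = -0.9230, d' = 1.6229
B: z(0.869) = 1.1217, z(0.192) = -0.8705, d' = 1.9922
Δd' = d'_A − d'_B = 1.6229 − 1.9922 = -0.3693
B has the higher sensitivity.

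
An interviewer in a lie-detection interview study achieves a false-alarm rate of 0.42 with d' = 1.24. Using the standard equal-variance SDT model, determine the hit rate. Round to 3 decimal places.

hit rate = 0.850

z(false-alarm rate) = z(0.42) = -0.2019
z(H) = z(FA) + d' = -0.2019 + 1.24 = 1.0381
hit rate = Φ(1.0381) = 0.8504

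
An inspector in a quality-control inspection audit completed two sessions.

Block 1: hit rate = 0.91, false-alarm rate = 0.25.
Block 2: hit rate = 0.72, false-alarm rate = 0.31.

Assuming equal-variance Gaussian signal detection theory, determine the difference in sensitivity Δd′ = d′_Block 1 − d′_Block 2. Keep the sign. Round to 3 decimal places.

Δd′ = 0.937

Block 1: z(0.91) = 1.3408, z(0.25) = -0.6745, d' = 2.0153
Block 2: z(0.72) = 0.5828, z(0.31) = -0.4959, d' = 1.0787
Δd' = d'_Block 1 − d'_Block 2 = 2.0153 − 1.0787 = 0.9366
Block 1 has the higher sensitivity.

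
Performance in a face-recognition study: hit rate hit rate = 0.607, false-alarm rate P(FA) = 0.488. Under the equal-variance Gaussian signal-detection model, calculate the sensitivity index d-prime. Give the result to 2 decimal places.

d-prime = 0.30

Φ⁻¹(H) = Φ⁻¹(0.607) = 0.272
Φ⁻¹(FA) = Φ⁻¹(0.488) = -0.030
d' = z(H) − z(FA) = 0.272 − (-0.030) = 0.302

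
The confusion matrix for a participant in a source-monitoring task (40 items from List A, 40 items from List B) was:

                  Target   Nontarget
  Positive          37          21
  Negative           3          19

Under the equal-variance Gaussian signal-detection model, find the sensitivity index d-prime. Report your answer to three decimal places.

d-prime = 1.377

H = 37/40 = 0.9250
FA = 21/40 = 0.5250
Φ⁻¹(H) = 1.4395
Φ⁻¹(FA) = 0.0627
d' = z(H) − z(FA) = 1.4395 − 0.0627 = 1.3768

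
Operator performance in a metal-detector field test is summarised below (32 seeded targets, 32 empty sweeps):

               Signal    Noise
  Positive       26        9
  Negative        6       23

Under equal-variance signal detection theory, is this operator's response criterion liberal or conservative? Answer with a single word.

liberal

z(H) = 0.887, z(FA) = -0.579
c = −½·(z(H) + z(FA)) = -0.154
c < 0 → liberal criterion (biased toward responding “yes”).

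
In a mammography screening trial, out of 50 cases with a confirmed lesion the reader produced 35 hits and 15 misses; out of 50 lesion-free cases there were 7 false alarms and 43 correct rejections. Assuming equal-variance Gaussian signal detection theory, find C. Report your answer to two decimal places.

C = 0.28

H = 35/50 = 0.7000
FA = 7/50 = 0.1400
z(0.7000) = 0.524, z(0.1400) = -1.080
c = −½·[z(H) + z(FA)] = −0.5 × (0.524 + (-1.080)) = 0.278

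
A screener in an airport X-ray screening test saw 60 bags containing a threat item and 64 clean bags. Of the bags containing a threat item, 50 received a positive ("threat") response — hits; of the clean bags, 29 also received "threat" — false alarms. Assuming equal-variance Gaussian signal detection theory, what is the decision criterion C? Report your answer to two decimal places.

C = -0.42

H = 50/60 = 0.8333
FA = 29/64 = 0.4531
z(0.8333) = 0.967, z(0.4531) = -0.118
c = −½·[z(H) + z(FA)] = −0.5 × (0.967 + (-0.118)) = -0.4245
c < 0: the screener has a liberal response bias.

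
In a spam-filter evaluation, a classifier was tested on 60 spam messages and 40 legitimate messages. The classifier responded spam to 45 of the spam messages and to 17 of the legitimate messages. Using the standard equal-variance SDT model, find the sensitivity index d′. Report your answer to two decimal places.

H = 45/60 = 0.7500
FA = 17/40 = 0.4250
z(H) = 0.674
z(FA) = -0.189
d' = z(H) − z(FA) = 0.674 − (-0.189) = 0.863

d′ = 0.86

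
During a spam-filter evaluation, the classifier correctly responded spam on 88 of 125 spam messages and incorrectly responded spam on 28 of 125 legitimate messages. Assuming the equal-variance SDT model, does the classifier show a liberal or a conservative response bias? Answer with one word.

conservative

z(H) = 0.536, z(FA) = -0.759
c = −½·(z(H) + z(FA)) = 0.1115
c > 0 → conservative criterion (biased toward responding “no”).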